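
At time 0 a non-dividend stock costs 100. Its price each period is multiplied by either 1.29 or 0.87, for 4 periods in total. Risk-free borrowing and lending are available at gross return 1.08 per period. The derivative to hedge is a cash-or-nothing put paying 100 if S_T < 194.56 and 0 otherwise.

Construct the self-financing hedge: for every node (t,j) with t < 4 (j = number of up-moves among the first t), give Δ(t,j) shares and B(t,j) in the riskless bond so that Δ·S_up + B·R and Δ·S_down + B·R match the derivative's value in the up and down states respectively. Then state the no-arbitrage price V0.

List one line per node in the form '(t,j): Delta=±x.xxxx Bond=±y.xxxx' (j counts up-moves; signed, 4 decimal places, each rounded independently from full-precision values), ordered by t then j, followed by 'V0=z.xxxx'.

(0,0): Delta=-0.2363 Bond=92.5350
(1,0): Delta=0.0000 Bond=79.3832
(1,1): Delta=-0.3956 Bond=120.4924
(2,0): Delta=0.0000 Bond=85.7339
(2,1): Delta=0.0000 Bond=85.7339
(2,2): Delta=-0.6624 Bond=174.5297
(3,0): Delta=0.0000 Bond=92.5926
(3,1): Delta=0.0000 Bond=92.5926
(3,2): Delta=0.0000 Bond=92.5926
(3,3): Delta=-1.1091 Bond=284.3915
V0=68.9090

Under the risk-neutral measure, an up-move has probability p* = (R−d)/(u−d) = 0.5000 and values discount at R = 1.08.
Terminal values V(4,·): V(4,0)=100.0000, V(4,1)=100.0000, V(4,2)=100.0000, V(4,3)=100.0000, V(4,4)=0.0000
Node (3,0) S=65.8503: V=(p*·100.0000+(1−p*)·100.0000)/1.08=92.5926; Δ=(100.0000−100.0000)/(84.9469−57.2898)=0.0000; B=V−Δ·S=92.5926
Node (3,1) S=97.6401: V=(p*·100.0000+(1−p*)·100.0000)/1.08=92.5926; Δ=(100.0000−100.0000)/(125.9557−84.9469)=0.0000; B=V−Δ·S=92.5926
Node (3,2) S=144.7767: V=(p*·100.0000+(1−p*)·100.0000)/1.08=92.5926; Δ=(100.0000−100.0000)/(186.7619−125.9557)=0.0000; B=V−Δ·S=92.5926
Node (3,3) S=214.6689: V=(p*·0.0000+(1−p*)·100.0000)/1.08=46.2963; Δ=(0.0000−100.0000)/(276.9229−186.7619)=-1.1091; B=V−Δ·S=284.3915
Node (2,0) S=75.6900: V=(p*·92.5926+(1−p*)·92.5926)/1.08=85.7339; Δ=(92.5926−92.5926)/(97.6401−65.8503)=0.0000; B=V−Δ·S=85.7339
Node (2,1) S=112.2300: V=(p*·92.5926+(1−p*)·92.5926)/1.08=85.7339; Δ=(92.5926−92.5926)/(144.7767−97.6401)=0.0000; B=V−Δ·S=85.7339
Node (2,2) S=166.4100: V=(p*·46.2963+(1−p*)·92.5926)/1.08=64.3004; Δ=(46.2963−92.5926)/(214.6689−144.7767)=-0.6624; B=V−Δ·S=174.5297
Node (1,0) S=87.0000: V=(p*·85.7339+(1−p*)·85.7339)/1.08=79.3832; Δ=(85.7339−85.7339)/(112.2300−75.6900)=0.0000; B=V−Δ·S=79.3832
Node (1,1) S=129.0000: V=(p*·64.3004+(1−p*)·85.7339)/1.08=69.4603; Δ=(64.3004−85.7339)/(166.4100−112.2300)=-0.3956; B=V−Δ·S=120.4924
Node (0,0) S=100.0000: V=(p*·69.4603+(1−p*)·79.3832)/1.08=68.9090; Δ=(69.4603−79.3832)/(129.0000−87.0000)=-0.2363; B=V−Δ·S=92.5350
The time-0 hedge costs 68.9090, which is the no-arbitrage price.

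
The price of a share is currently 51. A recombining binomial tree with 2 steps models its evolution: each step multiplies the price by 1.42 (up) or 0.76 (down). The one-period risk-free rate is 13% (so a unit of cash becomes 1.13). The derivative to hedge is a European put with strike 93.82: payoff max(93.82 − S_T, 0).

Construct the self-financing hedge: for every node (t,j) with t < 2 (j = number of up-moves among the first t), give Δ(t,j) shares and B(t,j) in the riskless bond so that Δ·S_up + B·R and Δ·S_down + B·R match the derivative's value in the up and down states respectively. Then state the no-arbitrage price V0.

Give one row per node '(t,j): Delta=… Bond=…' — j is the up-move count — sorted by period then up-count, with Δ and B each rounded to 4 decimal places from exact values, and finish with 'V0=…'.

The replicating-portfolio and risk-neutral prices coincide; use p* = (1.13−0.76)/(1.42−0.76) = 0.5606 for the latter.
Terminal values V(2,·): V(2,0)=64.3624, V(2,1)=38.7808, V(2,2)=0.0000
(1,0): S=38.7600. Δ = (V_up−V_dn)/(S_up−S_dn) = (38.7808−64.3624)/(55.0392−29.4576) = -1.0000. V = [p*·38.7808 + (1−p*)·64.3624]/1.13 = 44.2665. B = V − Δ·S = 83.0265.
(1,1): S=72.4200. Δ = (V_up−V_dn)/(S_up−S_dn) = (0.0000−38.7808)/(102.8364−55.0392) = -0.8114. V = [p*·0.0000 + (1−p*)·38.7808]/1.13 = 15.0797. B = V − Δ·S = 73.8385.
(0,0): S=51.0000. Δ = (V_up−V_dn)/(S_up−S_dn) = (15.0797−44.2665)/(72.4200−38.7600) = -0.8671. V = [p*·15.0797 + (1−p*)·44.2665]/1.13 = 24.6940. B = V − Δ·S = 68.9165.
Self-financing check: at every node Δ·S+B equals the discounted successor values.

(0,0): Delta=-0.8671 Bond=68.9165
(1,0): Delta=-1.0000 Bond=83.0265
(1,1): Delta=-0.8114 Bond=73.8385
V0=24.6940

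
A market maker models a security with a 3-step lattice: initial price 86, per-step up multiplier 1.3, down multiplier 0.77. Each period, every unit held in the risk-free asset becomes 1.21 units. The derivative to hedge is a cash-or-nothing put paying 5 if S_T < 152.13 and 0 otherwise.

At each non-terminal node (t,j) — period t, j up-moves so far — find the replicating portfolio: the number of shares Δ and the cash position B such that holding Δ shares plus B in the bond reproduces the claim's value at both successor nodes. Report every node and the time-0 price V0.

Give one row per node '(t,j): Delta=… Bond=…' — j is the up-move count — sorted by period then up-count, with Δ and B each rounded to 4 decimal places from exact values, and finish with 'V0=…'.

Under the risk-neutral measure, an up-move has probability p* = (R−d)/(u−d) = 0.8302 and values discount at R = 1.21.
Terminal values V(3,·): V(3,0)=5.0000, V(3,1)=5.0000, V(3,2)=5.0000, V(3,3)=0.0000
(2,0): S=50.9894. Δ = (V_up−V_dn)/(S_up−S_dn) = (5.0000−5.0000)/(66.2862−39.2618) = 0.0000. V = [p*·5.0000 + (1−p*)·5.0000]/1.21 = 4.1322. B = V − Δ·S = 4.1322.
(2,1): S=86.0860. Δ = (V_up−V_dn)/(S_up−S_dn) = (5.0000−5.0000)/(111.9118−66.2862) = 0.0000. V = [p*·5.0000 + (1−p*)·5.0000]/1.21 = 4.1322. B = V − Δ·S = 4.1322.
(2,2): S=145.3400. Δ = (V_up−V_dn)/(S_up−S_dn) = (0.0000−5.0000)/(188.9420−111.9118) = -0.0649. V = [p*·0.0000 + (1−p*)·5.0000]/1.21 = 0.7017. B = V − Δ·S = 10.1357.
(1,0): S=66.2200. Δ = (V_up−V_dn)/(S_up−S_dn) = (4.1322−4.1322)/(86.0860−50.9894) = 0.0000. V = [p*·4.1322 + (1−p*)·4.1322]/1.21 = 3.4151. B = V − Δ·S = 3.4151.
(1,1): S=111.8000. Δ = (V_up−V_dn)/(S_up−S_dn) = (0.7017−4.1322)/(145.3400−86.0860) = -0.0579. V = [p*·0.7017 + (1−p*)·4.1322]/1.21 = 1.0614. B = V − Δ·S = 7.5341.
(0,0): S=86.0000. Δ = (V_up−V_dn)/(S_up−S_dn) = (1.0614−3.4151)/(111.8000−66.2200) = -0.0516. V = [p*·1.0614 + (1−p*)·3.4151]/1.21 = 1.2075. B = V − Δ·S = 5.6484.
Root portfolio cost Δ·86+B reproduces V0=1.2075.

(0,0): Delta=-0.0516 Bond=5.6484
(1,0): Delta=0.0000 Bond=3.4151
(1,1): Delta=-0.0579 Bond=7.5341
(2,0): Delta=0.0000 Bond=4.1322
(2,1): Delta=0.0000 Bond=4.1322
(2,2): Delta=-0.0649 Bond=10.1357
V0=1.2075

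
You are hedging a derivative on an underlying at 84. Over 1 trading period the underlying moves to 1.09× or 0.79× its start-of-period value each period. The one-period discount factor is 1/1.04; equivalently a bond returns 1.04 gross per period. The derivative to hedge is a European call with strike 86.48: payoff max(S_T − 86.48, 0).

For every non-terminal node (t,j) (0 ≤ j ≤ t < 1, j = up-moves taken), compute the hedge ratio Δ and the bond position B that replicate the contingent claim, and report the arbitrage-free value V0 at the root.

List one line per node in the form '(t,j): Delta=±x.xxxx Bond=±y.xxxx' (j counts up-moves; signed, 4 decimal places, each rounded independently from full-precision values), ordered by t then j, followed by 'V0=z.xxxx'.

Under the risk-neutral measure, an up-move has probability p* = (R−d)/(u−d) = 0.8333 and values discount at R = 1.04.
At expiry t=1: V(1,0)=0.0000, V(1,1)=5.0800
  t=0,j=0: stock 84.0000 → up 91.5600 (V=5.0800), down 66.3600 (V=0.0000). Price 4.0705; hedge Δ=0.2016, bond B=-12.8628.
Self-financing check: at every node Δ·S+B equals the discounted successor values.

(0,0): Delta=0.2016 Bond=-12.8628
V0=4.0705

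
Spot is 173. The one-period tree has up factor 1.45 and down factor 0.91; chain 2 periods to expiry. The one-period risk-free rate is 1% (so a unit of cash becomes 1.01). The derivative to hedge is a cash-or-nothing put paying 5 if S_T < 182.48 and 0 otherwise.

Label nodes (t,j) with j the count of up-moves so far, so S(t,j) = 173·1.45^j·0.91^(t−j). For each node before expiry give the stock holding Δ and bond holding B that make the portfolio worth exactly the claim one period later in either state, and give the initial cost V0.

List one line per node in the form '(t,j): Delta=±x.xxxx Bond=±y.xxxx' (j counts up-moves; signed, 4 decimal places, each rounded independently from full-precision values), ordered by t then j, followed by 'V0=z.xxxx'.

The replicating-portfolio and risk-neutral prices coincide; use p* = (1.01−0.91)/(1.45−0.91) = 0.1852 for the latter.
Payoff layer (t=2): V(2,0)=5.0000, V(2,1)=0.0000, V(2,2)=0.0000
  t=1,j=0: stock 157.4300 → up 228.2735 (V=0.0000), down 143.2613 (V=5.0000). Price 4.0337; hedge Δ=-0.0588, bond B=13.2930.
  t=1,j=1: stock 250.8500 → up 363.7325 (V=0.0000), down 228.2735 (V=0.0000). Price 0.0000; hedge Δ=0.0000, bond B=0.0000.
  t=0,j=0: stock 173.0000 → up 250.8500 (V=0.0000), down 157.4300 (V=4.0337). Price 3.2542; hedge Δ=-0.0432, bond B=10.7241.
Root portfolio cost Δ·173+B reproduces V0=3.2542.

(0,0): Delta=-0.0432 Bond=10.7241
(1,0): Delta=-0.0588 Bond=13.2930
(1,1): Delta=0.0000 Bond=0.0000
V0=3.2542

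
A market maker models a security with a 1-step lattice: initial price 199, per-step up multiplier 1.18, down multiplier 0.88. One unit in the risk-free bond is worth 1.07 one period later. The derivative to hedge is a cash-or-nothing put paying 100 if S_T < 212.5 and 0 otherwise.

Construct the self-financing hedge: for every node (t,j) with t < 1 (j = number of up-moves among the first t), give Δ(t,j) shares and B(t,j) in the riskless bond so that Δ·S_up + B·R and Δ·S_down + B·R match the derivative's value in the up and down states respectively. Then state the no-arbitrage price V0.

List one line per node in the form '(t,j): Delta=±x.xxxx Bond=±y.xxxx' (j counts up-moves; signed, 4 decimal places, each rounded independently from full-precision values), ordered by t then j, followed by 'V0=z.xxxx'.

(0,0): Delta=-1.6750 Bond=367.6012
V0=34.2679

No-arbitrage ⇒ martingale measure with p* = (R−d)/(u−d) = 0.6333.
At expiry t=1: V(1,0)=100.0000, V(1,1)=0.0000
(0,0): S=199.0000. Δ = (V_up−V_dn)/(S_up−S_dn) = (0.0000−100.0000)/(234.8200−175.1200) = -1.6750. V = [p*·0.0000 + (1−p*)·100.0000]/1.07 = 34.2679. B = V − Δ·S = 367.6012.
Self-financing check: at every node Δ·S+B equals the discounted successor values.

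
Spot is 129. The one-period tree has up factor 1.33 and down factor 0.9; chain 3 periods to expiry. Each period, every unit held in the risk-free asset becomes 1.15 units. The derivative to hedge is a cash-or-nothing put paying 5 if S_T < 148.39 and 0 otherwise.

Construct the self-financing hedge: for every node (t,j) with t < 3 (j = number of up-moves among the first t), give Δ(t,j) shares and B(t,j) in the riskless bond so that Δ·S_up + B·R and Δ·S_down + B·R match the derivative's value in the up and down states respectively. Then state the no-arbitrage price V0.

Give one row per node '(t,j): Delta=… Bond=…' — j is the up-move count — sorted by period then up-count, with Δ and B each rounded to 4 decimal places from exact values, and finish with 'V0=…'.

(0,0): Delta=-0.0332 Bond=5.5256
(1,0): Delta=-0.0506 Bond=8.3814
(1,1): Delta=-0.0247 Bond=4.8951
(2,0): Delta=0.0000 Bond=4.3478
(2,1): Delta=-0.0753 Bond=13.4479
(2,2): Delta=0.0000 Bond=0.0000
V0=1.2459

No-arbitrage ⇒ martingale measure with p* = (R−d)/(u−d) = 0.5814.
Payoff layer (t=3): V(3,0)=5.0000, V(3,1)=5.0000, V(3,2)=0.0000, V(3,3)=0.0000
(2,0): S=104.4900. Δ = (V_up−V_dn)/(S_up−S_dn) = (5.0000−5.0000)/(138.9717−94.0410) = 0.0000. V = [p*·5.0000 + (1−p*)·5.0000]/1.15 = 4.3478. B = V − Δ·S = 4.3478.
(2,1): S=154.4130. Δ = (V_up−V_dn)/(S_up−S_dn) = (0.0000−5.0000)/(205.3693−138.9717) = -0.0753. V = [p*·0.0000 + (1−p*)·5.0000]/1.15 = 1.8200. B = V − Δ·S = 13.4479.
(2,2): S=228.1881. Δ = (V_up−V_dn)/(S_up−S_dn) = (0.0000−0.0000)/(303.4902−205.3693) = 0.0000. V = [p*·0.0000 + (1−p*)·0.0000]/1.15 = 0.0000. B = V − Δ·S = 0.0000.
(1,0): S=116.1000. Δ = (V_up−V_dn)/(S_up−S_dn) = (1.8200−4.3478)/(154.4130−104.4900) = -0.0506. V = [p*·1.8200 + (1−p*)·4.3478]/1.15 = 2.5028. B = V − Δ·S = 8.3814.
(1,1): S=171.5700. Δ = (V_up−V_dn)/(S_up−S_dn) = (0.0000−1.8200)/(228.1881−154.4130) = -0.0247. V = [p*·0.0000 + (1−p*)·1.8200]/1.15 = 0.6625. B = V − Δ·S = 4.8951.
(0,0): S=129.0000. Δ = (V_up−V_dn)/(S_up−S_dn) = (0.6625−2.5028)/(171.5700−116.1000) = -0.0332. V = [p*·0.6625 + (1−p*)·2.5028]/1.15 = 1.2459. B = V − Δ·S = 5.5256.
Each (Δ,B) replicates both successor values, so the strategy is self-financing and V0 is arbitrage-free.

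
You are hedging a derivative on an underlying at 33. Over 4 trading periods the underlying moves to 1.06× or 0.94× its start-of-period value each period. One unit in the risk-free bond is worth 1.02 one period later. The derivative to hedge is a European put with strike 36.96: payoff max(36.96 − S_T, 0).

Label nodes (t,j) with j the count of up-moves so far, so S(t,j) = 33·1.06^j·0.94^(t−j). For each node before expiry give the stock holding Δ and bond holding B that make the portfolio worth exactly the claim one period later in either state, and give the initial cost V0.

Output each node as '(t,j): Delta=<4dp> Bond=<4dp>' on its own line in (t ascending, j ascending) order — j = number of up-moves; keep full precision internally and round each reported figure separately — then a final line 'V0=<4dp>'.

(0,0): Delta=-0.6685 Bond=24.0637
(1,0): Delta=-1.0000 Bond=34.8282
(1,1): Delta=-0.5215 Bond=19.4033
(2,0): Delta=-1.0000 Bond=35.5248
(2,1): Delta=-1.0000 Bond=35.5248
(2,2): Delta=-0.3093 Bond=11.9247
(3,0): Delta=-1.0000 Bond=36.2353
(3,1): Delta=-1.0000 Bond=36.2353
(3,2): Delta=-1.0000 Bond=36.2353
(3,3): Delta=-0.0031 Bond=0.1272
V0=2.0033

Under the risk-neutral measure, an up-move has probability p* = (R−d)/(u−d) = 0.6667 and values discount at R = 1.02.
Terminal payoffs: V(4,0)=11.1953, V(4,1)=7.9062, V(4,2)=4.1972, V(4,3)=0.0147, V(4,4)=0.0000
Node (3,0) S=27.4093: V=(p*·7.9062+(1−p*)·11.1953)/1.02=8.8260; Δ=(7.9062−11.1953)/(29.0538−25.7647)=-1.0000; B=V−Δ·S=36.2353
Node (3,1) S=30.9083: V=(p*·4.1972+(1−p*)·7.9062)/1.02=5.3270; Δ=(4.1972−7.9062)/(32.7628−29.0538)=-1.0000; B=V−Δ·S=36.2353
Node (3,2) S=34.8541: V=(p*·0.0147+(1−p*)·4.1972)/1.02=1.3812; Δ=(0.0147−4.1972)/(36.9453−32.7628)=-1.0000; B=V−Δ·S=36.2353
Node (3,3) S=39.3035: V=(p*·0.0000+(1−p*)·0.0147)/1.02=0.0048; Δ=(0.0000−0.0147)/(41.6617−36.9453)=-0.0031; B=V−Δ·S=0.1272
Node (2,0) S=29.1588: V=(p*·5.3270+(1−p*)·8.8260)/1.02=6.3660; Δ=(5.3270−8.8260)/(30.9083−27.4093)=-1.0000; B=V−Δ·S=35.5248
Node (2,1) S=32.8812: V=(p*·1.3812+(1−p*)·5.3270)/1.02=2.6436; Δ=(1.3812−5.3270)/(34.8541−30.9083)=-1.0000; B=V−Δ·S=35.5248
Node (2,2) S=37.0788: V=(p*·0.0048+(1−p*)·1.3812)/1.02=0.4545; Δ=(0.0048−1.3812)/(39.3035−34.8541)=-0.3093; B=V−Δ·S=11.9247
Node (1,0) S=31.0200: V=(p*·2.6436+(1−p*)·6.3660)/1.02=3.8082; Δ=(2.6436−6.3660)/(32.8812−29.1588)=-1.0000; B=V−Δ·S=34.8282
Node (1,1) S=34.9800: V=(p*·0.4545+(1−p*)·2.6436)/1.02=1.1610; Δ=(0.4545−2.6436)/(37.0788−32.8812)=-0.5215; B=V−Δ·S=19.4033
Node (0,0) S=33.0000: V=(p*·1.1610+(1−p*)·3.8082)/1.02=2.0033; Δ=(1.1610−3.8082)/(34.9800−31.0200)=-0.6685; B=V−Δ·S=24.0637
Each (Δ,B) replicates both successor values, so the strategy is self-financing and V0 is arbitrage-free.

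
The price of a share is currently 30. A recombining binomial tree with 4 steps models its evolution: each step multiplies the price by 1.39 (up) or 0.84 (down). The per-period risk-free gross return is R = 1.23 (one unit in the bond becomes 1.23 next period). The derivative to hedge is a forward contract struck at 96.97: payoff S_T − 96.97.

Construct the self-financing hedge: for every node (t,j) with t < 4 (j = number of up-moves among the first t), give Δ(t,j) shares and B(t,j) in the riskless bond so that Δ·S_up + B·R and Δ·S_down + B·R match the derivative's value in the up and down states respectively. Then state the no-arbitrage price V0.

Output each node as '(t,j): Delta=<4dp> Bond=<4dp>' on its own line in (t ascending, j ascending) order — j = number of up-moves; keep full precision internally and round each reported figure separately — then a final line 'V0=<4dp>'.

(0,0): Delta=1.0000 Bond=-42.3660
(1,0): Delta=1.0000 Bond=-52.1101
(1,1): Delta=1.0000 Bond=-52.1101
(2,0): Delta=1.0000 Bond=-64.0954
(2,1): Delta=1.0000 Bond=-64.0954
(2,2): Delta=1.0000 Bond=-64.0954
(3,0): Delta=1.0000 Bond=-78.8374
(3,1): Delta=1.0000 Bond=-78.8374
(3,2): Delta=1.0000 Bond=-78.8374
(3,3): Delta=1.0000 Bond=-78.8374
V0=-12.3660

The replicating-portfolio and risk-neutral prices coincide; use p* = (1.23−0.84)/(1.39−0.84) = 0.7091 for the latter.
Payoff layer (t=4): V(4,0)=-82.0339, V(4,1)=-72.2542, V(4,2)=-56.0713, V(4,3)=-29.2924, V(4,4)=15.0203
Node (3,0) S=17.7811: V=(p*·-72.2542+(1−p*)·-82.0339)/1.23=-61.0563; Δ=(-72.2542−-82.0339)/(24.7158−14.9361)=1.0000; B=V−Δ·S=-78.8374
Node (3,1) S=29.4235: V=(p*·-56.0713+(1−p*)·-72.2542)/1.23=-49.4139; Δ=(-56.0713−-72.2542)/(40.8987−24.7158)=1.0000; B=V−Δ·S=-78.8374
Node (3,2) S=48.6889: V=(p*·-29.2924+(1−p*)·-56.0713)/1.23=-30.1485; Δ=(-29.2924−-56.0713)/(67.6776−40.8987)=1.0000; B=V−Δ·S=-78.8374
Node (3,3) S=80.5686: V=(p*·15.0203+(1−p*)·-29.2924)/1.23=1.7312; Δ=(15.0203−-29.2924)/(111.9903−67.6776)=1.0000; B=V−Δ·S=-78.8374
Node (2,0) S=21.1680: V=(p*·-49.4139+(1−p*)·-61.0563)/1.23=-42.9274; Δ=(-49.4139−-61.0563)/(29.4235−17.7811)=1.0000; B=V−Δ·S=-64.0954
Node (2,1) S=35.0280: V=(p*·-30.1485+(1−p*)·-49.4139)/1.23=-29.0674; Δ=(-30.1485−-49.4139)/(48.6889−29.4235)=1.0000; B=V−Δ·S=-64.0954
Node (2,2) S=57.9630: V=(p*·1.7312+(1−p*)·-30.1485)/1.23=-6.1324; Δ=(1.7312−-30.1485)/(80.5686−48.6889)=1.0000; B=V−Δ·S=-64.0954
Node (1,0) S=25.2000: V=(p*·-29.0674+(1−p*)·-42.9274)/1.23=-26.9101; Δ=(-29.0674−-42.9274)/(35.0280−21.1680)=1.0000; B=V−Δ·S=-52.1101
Node (1,1) S=41.7000: V=(p*·-6.1324+(1−p*)·-29.0674)/1.23=-10.4101; Δ=(-6.1324−-29.0674)/(57.9630−35.0280)=1.0000; B=V−Δ·S=-52.1101
Node (0,0) S=30.0000: V=(p*·-10.4101+(1−p*)·-26.9101)/1.23=-12.3660; Δ=(-10.4101−-26.9101)/(41.7000−25.2000)=1.0000; B=V−Δ·S=-42.3660
Each (Δ,B) replicates both successor values, so the strategy is self-financing and V0 is arbitrage-free.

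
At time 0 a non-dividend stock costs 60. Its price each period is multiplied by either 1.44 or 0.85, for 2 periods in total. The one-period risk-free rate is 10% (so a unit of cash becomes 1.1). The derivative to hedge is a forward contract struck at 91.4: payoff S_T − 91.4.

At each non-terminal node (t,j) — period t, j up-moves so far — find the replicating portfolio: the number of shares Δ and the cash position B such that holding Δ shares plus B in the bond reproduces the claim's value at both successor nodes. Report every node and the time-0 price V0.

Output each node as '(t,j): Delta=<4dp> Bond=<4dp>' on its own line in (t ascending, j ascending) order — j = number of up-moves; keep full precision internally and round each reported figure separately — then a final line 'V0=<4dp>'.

Since d<R<u, set p* = (R−d)/(u−d) = 0.4237; price each node as the discounted p*-expectation of its children.
Terminal payoffs: V(2,0)=-48.0500, V(2,1)=-17.9600, V(2,2)=33.0160
Node (1,0) S=51.0000: V=(p*·-17.9600+(1−p*)·-48.0500)/1.1=-32.0909; Δ=(-17.9600−-48.0500)/(73.4400−43.3500)=1.0000; B=V−Δ·S=-83.0909
Node (1,1) S=86.4000: V=(p*·33.0160+(1−p*)·-17.9600)/1.1=3.3091; Δ=(33.0160−-17.9600)/(124.4160−73.4400)=1.0000; B=V−Δ·S=-83.0909
Node (0,0) S=60.0000: V=(p*·3.3091+(1−p*)·-32.0909)/1.1=-15.5372; Δ=(3.3091−-32.0909)/(86.4000−51.0000)=1.0000; B=V−Δ·S=-75.5372
Self-financing check: at every node Δ·S+B equals the discounted successor values.

(0,0): Delta=1.0000 Bond=-75.5372
(1,0): Delta=1.0000 Bond=-83.0909
(1,1): Delta=1.0000 Bond=-83.0909
V0=-15.5372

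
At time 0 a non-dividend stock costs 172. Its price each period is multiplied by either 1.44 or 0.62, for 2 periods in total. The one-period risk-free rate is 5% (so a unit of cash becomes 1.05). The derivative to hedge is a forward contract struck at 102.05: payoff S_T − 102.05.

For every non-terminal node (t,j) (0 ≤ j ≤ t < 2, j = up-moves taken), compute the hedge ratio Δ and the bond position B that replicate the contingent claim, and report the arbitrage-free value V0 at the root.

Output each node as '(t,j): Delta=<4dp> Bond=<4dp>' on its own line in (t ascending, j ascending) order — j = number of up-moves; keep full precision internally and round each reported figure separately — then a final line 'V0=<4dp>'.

(0,0): Delta=1.0000 Bond=-92.5624
(1,0): Delta=1.0000 Bond=-97.1905
(1,1): Delta=1.0000 Bond=-97.1905
V0=79.4376

Under the risk-neutral measure, an up-move has probability p* = (R−d)/(u−d) = 0.5244 and values discount at R = 1.05.
Terminal payoffs: V(2,0)=-35.9332, V(2,1)=51.5116, V(2,2)=254.6092
(1,0): S=106.6400. Δ = (V_up−V_dn)/(S_up−S_dn) = (51.5116−-35.9332)/(153.5616−66.1168) = 1.0000. V = [p*·51.5116 + (1−p*)·-35.9332]/1.05 = 9.4495. B = V − Δ·S = -97.1905.
(1,1): S=247.6800. Δ = (V_up−V_dn)/(S_up−S_dn) = (254.6092−51.5116)/(356.6592−153.5616) = 1.0000. V = [p*·254.6092 + (1−p*)·51.5116]/1.05 = 150.4895. B = V − Δ·S = -97.1905.
(0,0): S=172.0000. Δ = (V_up−V_dn)/(S_up−S_dn) = (150.4895−9.4495)/(247.6800−106.6400) = 1.0000. V = [p*·150.4895 + (1−p*)·9.4495]/1.05 = 79.4376. B = V − Δ·S = -92.5624.
Self-financing check: at every node Δ·S+B equals the discounted successor values.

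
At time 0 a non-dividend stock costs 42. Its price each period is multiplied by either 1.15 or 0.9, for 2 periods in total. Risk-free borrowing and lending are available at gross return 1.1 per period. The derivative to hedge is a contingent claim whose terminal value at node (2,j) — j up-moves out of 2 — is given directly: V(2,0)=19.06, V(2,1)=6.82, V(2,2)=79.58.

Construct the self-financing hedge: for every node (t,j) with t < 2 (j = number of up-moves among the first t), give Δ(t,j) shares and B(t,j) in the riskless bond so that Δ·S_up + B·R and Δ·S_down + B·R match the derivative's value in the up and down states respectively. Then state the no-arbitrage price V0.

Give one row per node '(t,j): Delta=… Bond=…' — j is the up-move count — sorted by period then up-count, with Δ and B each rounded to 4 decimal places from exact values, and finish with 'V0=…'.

(0,0): Delta=4.8277 Bond=-158.2380
(1,0): Delta=-1.2952 Bond=57.3855
(1,1): Delta=6.0257 Bond=-231.9236
V0=44.5256

No-arbitrage ⇒ martingale measure with p* = (R−d)/(u−d) = 0.8000.
Terminal values V(2,·): V(2,0)=19.0600, V(2,1)=6.8200, V(2,2)=79.5800
(1,0): S=37.8000. Δ = (V_up−V_dn)/(S_up−S_dn) = (6.8200−19.0600)/(43.4700−34.0200) = -1.2952. V = [p*·6.8200 + (1−p*)·19.0600]/1.1 = 8.4255. B = V − Δ·S = 57.3855.
(1,1): S=48.3000. Δ = (V_up−V_dn)/(S_up−S_dn) = (79.5800−6.8200)/(55.5450−43.4700) = 6.0257. V = [p*·79.5800 + (1−p*)·6.8200]/1.1 = 59.1164. B = V − Δ·S = -231.9236.
(0,0): S=42.0000. Δ = (V_up−V_dn)/(S_up−S_dn) = (59.1164−8.4255)/(48.3000−37.8000) = 4.8277. V = [p*·59.1164 + (1−p*)·8.4255]/1.1 = 44.5256. B = V − Δ·S = -158.2380.
Root portfolio cost Δ·42+B reproduces V0=44.5256.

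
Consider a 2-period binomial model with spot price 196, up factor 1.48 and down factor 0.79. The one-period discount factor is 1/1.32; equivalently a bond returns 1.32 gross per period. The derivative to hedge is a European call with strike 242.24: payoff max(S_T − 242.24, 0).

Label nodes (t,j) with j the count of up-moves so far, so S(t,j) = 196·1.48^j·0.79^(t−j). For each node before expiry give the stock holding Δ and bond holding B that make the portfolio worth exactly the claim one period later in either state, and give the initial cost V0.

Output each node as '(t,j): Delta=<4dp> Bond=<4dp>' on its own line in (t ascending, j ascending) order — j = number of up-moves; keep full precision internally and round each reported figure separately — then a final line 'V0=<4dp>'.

(0,0): Delta=0.8050 Bond=-94.4236
(1,0): Delta=0.0000 Bond=0.0000
(1,1): Delta=0.9347 Bond=-162.2661
V0=63.3475

Under the risk-neutral measure, an up-move has probability p* = (R−d)/(u−d) = 0.7681 and values discount at R = 1.32.
Terminal payoffs: V(2,0)=0.0000, V(2,1)=0.0000, V(2,2)=187.0784
Node (1,0) S=154.8400: V=(p*·0.0000+(1−p*)·0.0000)/1.32=0.0000; Δ=(0.0000−0.0000)/(229.1632−122.3236)=0.0000; B=V−Δ·S=0.0000
Node (1,1) S=290.0800: V=(p*·187.0784+(1−p*)·0.0000)/1.32=108.8620; Δ=(187.0784−0.0000)/(429.3184−229.1632)=0.9347; B=V−Δ·S=-162.2661
Node (0,0) S=196.0000: V=(p*·108.8620+(1−p*)·0.0000)/1.32=63.3475; Δ=(108.8620−0.0000)/(290.0800−154.8400)=0.8050; B=V−Δ·S=-94.4236
Root portfolio cost Δ·196+B reproduces V0=63.3475.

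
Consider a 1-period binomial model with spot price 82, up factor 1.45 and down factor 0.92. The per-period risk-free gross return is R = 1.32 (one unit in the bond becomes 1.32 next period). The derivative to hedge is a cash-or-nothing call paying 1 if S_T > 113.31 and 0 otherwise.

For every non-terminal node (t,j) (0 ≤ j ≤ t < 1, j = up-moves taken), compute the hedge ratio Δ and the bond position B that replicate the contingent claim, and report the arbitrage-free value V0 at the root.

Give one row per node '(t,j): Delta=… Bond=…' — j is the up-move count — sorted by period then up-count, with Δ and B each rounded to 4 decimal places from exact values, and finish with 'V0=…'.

(0,0): Delta=0.0230 Bond=-1.3150
V0=0.5718

Since d<R<u, set p* = (R−d)/(u−d) = 0.7547; price each node as the discounted p*-expectation of its children.
At expiry t=1: V(1,0)=0.0000, V(1,1)=1.0000
  t=0,j=0: stock 82.0000 → up 118.9000 (V=1.0000), down 75.4400 (V=0.0000). Price 0.5718; hedge Δ=0.0230, bond B=-1.3150.
The time-0 hedge costs 0.5718, which is the no-arbitrage price.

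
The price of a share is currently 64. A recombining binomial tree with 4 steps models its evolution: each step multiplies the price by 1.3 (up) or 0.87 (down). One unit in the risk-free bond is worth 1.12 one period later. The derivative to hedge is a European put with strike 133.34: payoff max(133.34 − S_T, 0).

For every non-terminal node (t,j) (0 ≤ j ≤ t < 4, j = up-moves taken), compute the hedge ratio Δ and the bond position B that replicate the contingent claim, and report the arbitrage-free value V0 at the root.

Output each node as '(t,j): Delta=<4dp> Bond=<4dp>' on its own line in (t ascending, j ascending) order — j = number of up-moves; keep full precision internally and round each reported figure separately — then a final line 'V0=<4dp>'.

(0,0): Delta=-0.7486 Bond=72.2442
(1,0): Delta=-1.0000 Bond=94.9088
(1,1): Delta=-0.6275 Bond=70.8369
(2,0): Delta=-1.0000 Bond=106.2978
(2,1): Delta=-1.0000 Bond=106.2978
(2,2): Delta=-0.4481 Bond=59.9258
(3,0): Delta=-1.0000 Bond=119.0536
(3,1): Delta=-1.0000 Bond=119.0536
(3,2): Delta=-1.0000 Bond=119.0536
(3,3): Delta=-0.1821 Bond=29.7225
V0=24.3307

Since d<R<u, set p* = (R−d)/(u−d) = 0.5814; price each node as the discounted p*-expectation of its children.
Payoff layer (t=4): V(4,0)=96.6746, V(4,1)=78.5526, V(4,2)=51.4737, V(4,3)=11.0110, V(4,4)=0.0000
  t=3,j=0: stock 42.1442 → up 54.7874 (V=78.5526), down 36.6654 (V=96.6746). Price 76.9094; hedge Δ=-1.0000, bond B=119.0536.
  t=3,j=1: stock 62.9741 → up 81.8663 (V=51.4737), down 54.7874 (V=78.5526). Price 56.0795; hedge Δ=-1.0000, bond B=119.0536.
  t=3,j=2: stock 94.0992 → up 122.3290 (V=11.0110), down 81.8663 (V=51.4737). Price 24.9544; hedge Δ=-1.0000, bond B=119.0536.
  t=3,j=3: stock 140.6080 → up 182.7904 (V=0.0000), down 122.3290 (V=11.0110). Price 4.1154; hedge Δ=-0.1821, bond B=29.7225.
  t=2,j=0: stock 48.4416 → up 62.9741 (V=56.0795), down 42.1442 (V=76.9094). Price 57.8562; hedge Δ=-1.0000, bond B=106.2978.
  t=2,j=1: stock 72.3840 → up 94.0992 (V=24.9544), down 62.9741 (V=56.0795). Price 33.9138; hedge Δ=-1.0000, bond B=106.2978.
  t=2,j=2: stock 108.1600 → up 140.6080 (V=4.1154), down 94.0992 (V=24.9544). Price 11.4631; hedge Δ=-0.4481, bond B=59.9258.
  t=1,j=0: stock 55.6800 → up 72.3840 (V=33.9138), down 48.4416 (V=57.8562). Price 39.2288; hedge Δ=-1.0000, bond B=94.9088.
  t=1,j=1: stock 83.2000 → up 108.1600 (V=11.4631), down 72.3840 (V=33.9138). Price 18.6260; hedge Δ=-0.6275, bond B=70.8369.
  t=0,j=0: stock 64.0000 → up 83.2000 (V=18.6260), down 55.6800 (V=39.2288). Price 24.3307; hedge Δ=-0.7486, bond B=72.2442.
The time-0 hedge costs 24.3307, which is the no-arbitrage price.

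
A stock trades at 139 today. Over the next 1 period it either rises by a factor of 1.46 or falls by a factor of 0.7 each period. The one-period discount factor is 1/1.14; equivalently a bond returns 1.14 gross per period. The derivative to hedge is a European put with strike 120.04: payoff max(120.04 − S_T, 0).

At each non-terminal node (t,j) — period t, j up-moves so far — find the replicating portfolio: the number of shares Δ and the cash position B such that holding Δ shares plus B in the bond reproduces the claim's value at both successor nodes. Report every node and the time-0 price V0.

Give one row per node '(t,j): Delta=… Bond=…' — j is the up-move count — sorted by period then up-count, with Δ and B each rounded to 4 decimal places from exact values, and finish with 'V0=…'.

Since d<R<u, set p* = (R−d)/(u−d) = 0.5789; price each node as the discounted p*-expectation of its children.
Terminal values V(1,·): V(1,0)=22.7400, V(1,1)=0.0000
(0,0): S=139.0000. Δ = (V_up−V_dn)/(S_up−S_dn) = (0.0000−22.7400)/(202.9400−97.3000) = -0.2153. V = [p*·0.0000 + (1−p*)·22.7400]/1.14 = 8.3989. B = V − Δ·S = 38.3199.
Each (Δ,B) replicates both successor values, so the strategy is self-financing and V0 is arbitrage-free.

(0,0): Delta=-0.2153 Bond=38.3199
V0=8.3989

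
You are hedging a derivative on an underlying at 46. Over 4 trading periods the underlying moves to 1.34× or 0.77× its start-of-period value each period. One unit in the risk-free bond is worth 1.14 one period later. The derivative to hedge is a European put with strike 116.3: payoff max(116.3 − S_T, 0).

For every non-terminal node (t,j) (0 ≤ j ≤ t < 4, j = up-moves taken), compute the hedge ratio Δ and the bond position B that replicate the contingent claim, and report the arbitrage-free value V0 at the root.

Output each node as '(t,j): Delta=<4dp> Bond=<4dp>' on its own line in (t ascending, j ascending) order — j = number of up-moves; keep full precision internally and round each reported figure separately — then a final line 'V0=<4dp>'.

(0,0): Delta=-0.7746 Bond=61.8558
(1,0): Delta=-1.0000 Bond=78.4992
(1,1): Delta=-0.7046 Bond=66.2001
(2,0): Delta=-1.0000 Bond=89.4891
(2,1): Delta=-1.0000 Bond=89.4891
(2,2): Delta=-0.6128 Bond=67.8893
(3,0): Delta=-1.0000 Bond=102.0175
(3,1): Delta=-1.0000 Bond=102.0175
(3,2): Delta=-1.0000 Bond=102.0175
(3,3): Delta=-0.4926 Bond=64.0837
V0=26.2241

No-arbitrage ⇒ martingale measure with p* = (R−d)/(u−d) = 0.6491.
Payoff layer (t=4): V(4,0)=100.1296, V(4,1)=88.1593, V(4,2)=67.3279, V(4,3)=31.0758, V(4,4)=0.0000
(3,0): S=21.0005. Δ = (V_up−V_dn)/(S_up−S_dn) = (88.1593−100.1296)/(28.1407−16.1704) = -1.0000. V = [p*·88.1593 + (1−p*)·100.1296]/1.14 = 81.0170. B = V − Δ·S = 102.0175.
(3,1): S=36.5464. Δ = (V_up−V_dn)/(S_up−S_dn) = (67.3279−88.1593)/(48.9721−28.1407) = -1.0000. V = [p*·67.3279 + (1−p*)·88.1593]/1.14 = 65.4712. B = V − Δ·S = 102.0175.
(3,2): S=63.6002. Δ = (V_up−V_dn)/(S_up−S_dn) = (31.0758−67.3279)/(85.2242−48.9721) = -1.0000. V = [p*·31.0758 + (1−p*)·67.3279]/1.14 = 38.4174. B = V − Δ·S = 102.0175.
(3,3): S=110.6808. Δ = (V_up−V_dn)/(S_up−S_dn) = (0.0000−31.0758)/(148.3123−85.2242) = -0.4926. V = [p*·0.0000 + (1−p*)·31.0758]/1.14 = 9.5647. B = V − Δ·S = 64.0837.
(2,0): S=27.2734. Δ = (V_up−V_dn)/(S_up−S_dn) = (65.4712−81.0170)/(36.5464−21.0005) = -1.0000. V = [p*·65.4712 + (1−p*)·81.0170]/1.14 = 62.2157. B = V − Δ·S = 89.4891.
(2,1): S=47.4628. Δ = (V_up−V_dn)/(S_up−S_dn) = (38.4174−65.4712)/(63.6002−36.5464) = -1.0000. V = [p*·38.4174 + (1−p*)·65.4712]/1.14 = 42.0263. B = V − Δ·S = 89.4891.
(2,2): S=82.5976. Δ = (V_up−V_dn)/(S_up−S_dn) = (9.5647−38.4174)/(110.6808−63.6002) = -0.6128. V = [p*·9.5647 + (1−p*)·38.4174]/1.14 = 17.2706. B = V − Δ·S = 67.8893.
(1,0): S=35.4200. Δ = (V_up−V_dn)/(S_up−S_dn) = (42.0263−62.2157)/(47.4628−27.2734) = -1.0000. V = [p*·42.0263 + (1−p*)·62.2157]/1.14 = 43.0792. B = V − Δ·S = 78.4992.
(1,1): S=61.6400. Δ = (V_up−V_dn)/(S_up−S_dn) = (17.2706−42.0263)/(82.5976−47.4628) = -0.7046. V = [p*·17.2706 + (1−p*)·42.0263]/1.14 = 22.7691. B = V − Δ·S = 66.2001.
(0,0): S=46.0000. Δ = (V_up−V_dn)/(S_up−S_dn) = (22.7691−43.0792)/(61.6400−35.4200) = -0.7746. V = [p*·22.7691 + (1−p*)·43.0792]/1.14 = 26.2241. B = V − Δ·S = 61.8558.
The time-0 hedge costs 26.2241, which is the no-arbitrage price.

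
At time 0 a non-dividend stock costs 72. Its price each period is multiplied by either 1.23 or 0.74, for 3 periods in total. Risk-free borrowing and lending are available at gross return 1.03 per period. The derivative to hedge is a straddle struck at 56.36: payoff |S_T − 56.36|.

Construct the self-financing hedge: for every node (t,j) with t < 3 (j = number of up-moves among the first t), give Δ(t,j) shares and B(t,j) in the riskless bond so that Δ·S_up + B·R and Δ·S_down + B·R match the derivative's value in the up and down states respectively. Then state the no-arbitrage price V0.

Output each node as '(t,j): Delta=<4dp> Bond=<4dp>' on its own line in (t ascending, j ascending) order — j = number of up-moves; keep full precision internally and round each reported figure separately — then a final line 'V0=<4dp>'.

Risk-neutral probability p* = (R−d)/(u−d) = (1.03−0.74)/(1.23−0.74) = 0.5918.
Payoff layer (t=3): V(3,0)=27.1839, V(3,1)=7.8645, V(3,2)=24.2473, V(3,3)=77.6224
Node (2,0) S=39.4272: V=(p*·7.8645+(1−p*)·27.1839)/1.03=15.2912; Δ=(7.8645−27.1839)/(48.4955−29.1761)=-1.0000; B=V−Δ·S=54.7184
Node (2,1) S=65.5344: V=(p*·24.2473+(1−p*)·7.8645)/1.03=17.0490; Δ=(24.2473−7.8645)/(80.6073−48.4955)=0.5102; B=V−Δ·S=-16.3852
Node (2,2) S=108.9288: V=(p*·77.6224+(1−p*)·24.2473)/1.03=54.2104; Δ=(77.6224−24.2473)/(133.9824−80.6073)=1.0000; B=V−Δ·S=-54.7184
Node (1,0) S=53.2800: V=(p*·17.0490+(1−p*)·15.2912)/1.03=15.8559; Δ=(17.0490−15.2912)/(65.5344−39.4272)=0.0673; B=V−Δ·S=12.2686
Node (1,1) S=88.5600: V=(p*·54.2104+(1−p*)·17.0490)/1.03=37.9053; Δ=(54.2104−17.0490)/(108.9288−65.5344)=0.8564; B=V−Δ·S=-37.9342
Node (0,0) S=72.0000: V=(p*·37.9053+(1−p*)·15.8559)/1.03=28.0636; Δ=(37.9053−15.8559)/(88.5600−53.2800)=0.6250; B=V−Δ·S=-16.9352
Each (Δ,B) replicates both successor values, so the strategy is self-financing and V0 is arbitrage-free.

(0,0): Delta=0.6250 Bond=-16.9352
(1,0): Delta=0.0673 Bond=12.2686
(1,1): Delta=0.8564 Bond=-37.9342
(2,0): Delta=-1.0000 Bond=54.7184
(2,1): Delta=0.5102 Bond=-16.3852
(2,2): Delta=1.0000 Bond=-54.7184
V0=28.0636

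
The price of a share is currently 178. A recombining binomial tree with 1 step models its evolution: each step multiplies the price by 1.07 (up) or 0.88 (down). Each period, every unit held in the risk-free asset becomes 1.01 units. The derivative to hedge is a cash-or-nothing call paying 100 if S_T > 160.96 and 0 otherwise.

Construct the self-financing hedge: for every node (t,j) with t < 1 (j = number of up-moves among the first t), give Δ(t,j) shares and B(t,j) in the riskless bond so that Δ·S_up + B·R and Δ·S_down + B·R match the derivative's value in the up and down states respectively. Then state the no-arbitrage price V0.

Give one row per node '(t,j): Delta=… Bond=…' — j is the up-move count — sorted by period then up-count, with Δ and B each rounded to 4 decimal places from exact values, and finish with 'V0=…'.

(0,0): Delta=2.9568 Bond=-458.5722
V0=67.7436

Under the risk-neutral measure, an up-move has probability p* = (R−d)/(u−d) = 0.6842 and values discount at R = 1.01.
At expiry t=1: V(1,0)=0.0000, V(1,1)=100.0000
  t=0,j=0: stock 178.0000 → up 190.4600 (V=100.0000), down 156.6400 (V=0.0000). Price 67.7436; hedge Δ=2.9568, bond B=-458.5722.
The time-0 hedge costs 67.7436, which is the no-arbitrage price.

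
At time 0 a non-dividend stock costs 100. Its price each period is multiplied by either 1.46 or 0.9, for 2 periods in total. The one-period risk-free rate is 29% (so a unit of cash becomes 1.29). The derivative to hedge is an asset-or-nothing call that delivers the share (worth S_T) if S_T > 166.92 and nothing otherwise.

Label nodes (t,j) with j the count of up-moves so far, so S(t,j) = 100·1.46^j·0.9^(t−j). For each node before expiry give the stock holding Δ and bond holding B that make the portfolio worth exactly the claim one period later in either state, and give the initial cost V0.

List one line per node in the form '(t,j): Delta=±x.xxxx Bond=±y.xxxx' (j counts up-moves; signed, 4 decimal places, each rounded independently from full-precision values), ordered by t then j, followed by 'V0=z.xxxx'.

(0,0): Delta=2.0550 Bond=-143.3697
(1,0): Delta=0.0000 Bond=0.0000
(1,1): Delta=2.6071 Bond=-265.5648
V0=62.1269

Risk-neutral probability p* = (R−d)/(u−d) = (1.29−0.9)/(1.46−0.9) = 0.6964.
Terminal values V(2,·): V(2,0)=0.0000, V(2,1)=0.0000, V(2,2)=213.1600
Node (1,0) S=90.0000: V=(p*·0.0000+(1−p*)·0.0000)/1.29=0.0000; Δ=(0.0000−0.0000)/(131.4000−81.0000)=0.0000; B=V−Δ·S=0.0000
Node (1,1) S=146.0000: V=(p*·213.1600+(1−p*)·0.0000)/1.29=115.0781; Δ=(213.1600−0.0000)/(213.1600−131.4000)=2.6071; B=V−Δ·S=-265.5648
Node (0,0) S=100.0000: V=(p*·115.0781+(1−p*)·0.0000)/1.29=62.1269; Δ=(115.0781−0.0000)/(146.0000−90.0000)=2.0550; B=V−Δ·S=-143.3697
Root portfolio cost Δ·100+B reproduces V0=62.1269.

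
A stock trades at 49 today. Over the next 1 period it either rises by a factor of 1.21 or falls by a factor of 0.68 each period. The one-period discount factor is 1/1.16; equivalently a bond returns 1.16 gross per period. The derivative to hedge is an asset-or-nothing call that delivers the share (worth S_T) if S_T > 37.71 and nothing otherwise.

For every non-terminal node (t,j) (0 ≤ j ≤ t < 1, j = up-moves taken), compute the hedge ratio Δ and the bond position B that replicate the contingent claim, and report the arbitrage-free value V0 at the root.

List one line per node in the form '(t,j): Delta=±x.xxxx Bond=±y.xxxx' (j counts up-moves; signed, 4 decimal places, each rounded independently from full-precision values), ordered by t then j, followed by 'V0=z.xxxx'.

No-arbitrage ⇒ martingale measure with p* = (R−d)/(u−d) = 0.9057.
Terminal values V(1,·): V(1,0)=0.0000, V(1,1)=59.2900
Node (0,0) S=49.0000: V=(p*·59.2900+(1−p*)·0.0000)/1.16=46.2902; Δ=(59.2900−0.0000)/(59.2900−33.3200)=2.2830; B=V−Δ·S=-65.5777
Each (Δ,B) replicates both successor values, so the strategy is self-financing and V0 is arbitrage-free.

(0,0): Delta=2.2830 Bond=-65.5777
V0=46.2902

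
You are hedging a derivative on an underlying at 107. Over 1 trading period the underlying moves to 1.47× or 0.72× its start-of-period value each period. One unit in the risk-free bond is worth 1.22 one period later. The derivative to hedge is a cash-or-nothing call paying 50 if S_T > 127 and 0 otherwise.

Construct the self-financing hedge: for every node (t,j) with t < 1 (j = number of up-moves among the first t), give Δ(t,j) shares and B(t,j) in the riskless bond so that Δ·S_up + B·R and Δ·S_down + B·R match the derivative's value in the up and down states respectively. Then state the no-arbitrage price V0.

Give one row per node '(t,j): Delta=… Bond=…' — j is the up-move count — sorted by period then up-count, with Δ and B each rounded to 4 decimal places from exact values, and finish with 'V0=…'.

The replicating-portfolio and risk-neutral prices coincide; use p* = (1.22−0.72)/(1.47−0.72) = 0.6667 for the latter.
Terminal values V(1,·): V(1,0)=0.0000, V(1,1)=50.0000
  t=0,j=0: stock 107.0000 → up 157.2900 (V=50.0000), down 77.0400 (V=0.0000). Price 27.3224; hedge Δ=0.6231, bond B=-39.3443.
Check: Δ(0,0)·S0 + B(0,0) = 27.3224 = V0.

(0,0): Delta=0.6231 Bond=-39.3443
V0=27.3224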